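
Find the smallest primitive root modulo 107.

φ(107) = 107 − 1 = 106 = 2 · 53.
Test candidates g = 2, 3, … against the prime factors q ∈ {2, 53} of φ(107): g is a generator iff g^(106/q) ≢ 1 for every such q.
g = 2: 2^53 ≡ 106; 2^2 ≡ 4 — none is 1, so 2 is a primitive root.
The smallest primitive root modulo 107 is 2.

2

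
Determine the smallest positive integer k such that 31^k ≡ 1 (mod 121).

By Lagrange's theorem, ord_121(31) divides φ(121) = φ(11^2) = 11·(11−1) = 110 = 2 · 5 · 11.
Divisors of 110: 1, 2, 5, 10, 11, 22, 55, 110.
Check 31^d mod 121 for each divisor in increasing order:
31^1 ≡ 31
31^2 ≡ 114
31^5 ≡ 67
31^10 ≡ 12
31^11 ≡ 9
31^22 ≡ 81
31^55 ≡ 1
So ord_121(31) = 55.

55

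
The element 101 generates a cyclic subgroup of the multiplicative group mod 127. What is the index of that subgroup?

By Lagrange's theorem, ord_127(101) divides φ(127) = 127 − 1 = 126 = 2 · 3^2 · 7.
Divisors of 126: 1, 2, 3, 6, 7, 9, 14, 18, 21, 42, 63, 126.
Check 101^d mod 127 for each divisor in increasing order:
101^1 ≡ 101 (mod 127)
101^2 ≡ 41 (mod 127)
101^3 ≡ 77 (mod 127)
101^6 ≡ 87 (mod 127)
101^7 ≡ 24 (mod 127)
101^9 ≡ 95 (mod 127)
101^14 ≡ 68 (mod 127)
101^18 ≡ 8 (mod 127)
101^21 ≡ 108 (mod 127)
101^42 ≡ 107 (mod 127)
101^63 ≡ 126 (mod 127)
101^126 ≡ 1 (mod 127) ✓
So ord_127(101) = 126, hence |⟨101⟩| = 126.
Index = |(Z/127Z)^×| / |⟨101⟩| = 126 / 126 = 1.

1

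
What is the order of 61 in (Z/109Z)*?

54

By Lagrange's theorem, ord_109(61) divides φ(109) = 109 − 1 = 108 = 2^2 · 3^3.
Divisors of 108: 1, 2, 3, 4, 6, 9, 12, 18, 27, 36, 54, 108.
Test each divisor d:
61^1 ≡ 61 (mod 109)
61^2 ≡ 15 (mod 109)
61^3 ≡ 43 (mod 109)
61^4 ≡ 7 (mod 109)
61^6 ≡ 105 (mod 109)
61^9 ≡ 46 (mod 109)
61^12 ≡ 16 (mod 109)
61^18 ≡ 45 (mod 109)
61^27 ≡ 108 (mod 109)
61^36 ≡ 63 (mod 109)
61^54 ≡ 1 (mod 109) ✓
Therefore the multiplicative order of 61 modulo 109 is 54.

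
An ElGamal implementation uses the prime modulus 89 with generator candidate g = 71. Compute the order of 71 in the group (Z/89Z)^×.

44

The order of 71 must divide φ(89) = 89 − 1 = 88 = 2^3 · 11.
Divisors of 88: 1, 2, 4, 8, 11, 22, 44, 88.
Compute 71^d (mod 89) for the divisors d until we hit 1:
71^1 ≡ 71 (mod 89)
71^2 ≡ 57 (mod 89)
71^4 ≡ 45 (mod 89)
71^8 ≡ 67 (mod 89)
71^11 ≡ 55 (mod 89)
71^22 ≡ 88 (mod 89)
71^44 ≡ 1 (mod 89) ✓
So ord_89(71) = 44.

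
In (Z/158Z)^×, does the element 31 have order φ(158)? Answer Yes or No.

φ(158) = φ(2)·φ(79) = 1·78 = 78 = 2 · 3 · 13.
An element g generates (Z/158Z)^× iff g^(78/q) ≢ 1 (mod 158) for each prime q ∈ {2, 3, 13}.
31^39 ≡ 1 (mod 158)  [q = 2: ≡ 1 ✗]
31^26 ≡ 55 (mod 158)  [q = 3: ≢ 1 ✓]
31^6 ≡ 143 (mod 158)  [q = 13: ≢ 1 ✓]
The check at q = 2 fails, so 31 generates a proper subgroup.

No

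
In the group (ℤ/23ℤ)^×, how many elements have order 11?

10

φ(23) = 23 − 1 = 22 = 2 · 11.
(Z/23Z)^× is cyclic (|G| = 22); a cyclic group of order m has exactly φ(d) elements of each order d | m, and none otherwise.
11 | 22, and φ(11) = 11 − 1 = 10.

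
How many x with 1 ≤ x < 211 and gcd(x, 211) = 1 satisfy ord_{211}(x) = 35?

φ(211) = 211 − 1 = 210 = 2 · 3 · 5 · 7.
In a cyclic group of order 210, there are φ(d) elements of order d for each divisor d of 210, and zero for non-divisors.
35 = 5 · 7 divides 210, and φ(35) = 24.

24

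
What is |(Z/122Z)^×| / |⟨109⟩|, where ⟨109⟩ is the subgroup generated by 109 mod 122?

The order of 109 must divide φ(122) = φ(2)·φ(61) = 1·60 = 60 = 2^2 · 3 · 5.
Divisors of 60: 1, 2, 3, 4, 5, 6, 10, 12, 15, 20, 30, 60.
Test each divisor d:
109^1 ≡ 109 (mod 122)
109^2 ≡ 47 (mod 122)
109^3 ≡ 121 (mod 122)
109^4 ≡ 13 (mod 122)
109^5 ≡ 75 (mod 122)
109^6 ≡ 1 (mod 122) ✓
Thus |⟨109⟩| = ord(109) = 6.
Index = |(Z/122Z)^×| / |⟨109⟩| = 60 / 6 = 10.

10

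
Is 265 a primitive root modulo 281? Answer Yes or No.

No

φ(281) = 281 − 1 = 280 = 2^3 · 5 · 7.
It suffices to check that the order of 265 is not a proper divisor of 280: compute 265^(280/q) for q ∈ {2, 5, 7}.
265^140 ≡ 1 (mod 281)  [q = 2: ≡ 1 ✗]
265^56 ≡ 86 (mod 281)  [q = 5: ≢ 1 ✓]
265^40 ≡ 165 (mod 281)  [q = 7: ≢ 1 ✓]
265^140 ≡ 1 shows ord(265) | 140, strictly less than φ(281); not a primitive root.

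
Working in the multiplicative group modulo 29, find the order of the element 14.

28

The order of 14 must divide φ(29) = 29 − 1 = 28 = 2^2 · 7.
Divisors of 28: 1, 2, 4, 7, 14, 28.
Check 14^d mod 29 for each divisor in increasing order:
14^1 ≡ 14
14^2 ≡ 22
14^4 ≡ 20
14^7 ≡ 12
14^14 ≡ 28
14^28 ≡ 1
So ord_29(14) = 28.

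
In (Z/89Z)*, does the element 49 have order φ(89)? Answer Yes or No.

No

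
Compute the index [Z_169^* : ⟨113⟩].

ord(113) | φ(169) = φ(13^2) = 13·(13−1) = 156 = 2^2 · 3 · 13.
Divisors of 156: 1, 2, 3, 4, 6, 12, 13, 26, 39, 52, 78, 156.
Evaluate successive powers at the divisors of 156:
113^1 ≡ 113 (mod 169)
113^2 ≡ 94 (mod 169)
113^3 ≡ 144 (mod 169)
113^4 ≡ 48 (mod 169)
113^6 ≡ 118 (mod 169)
113^12 ≡ 66 (mod 169)
113^13 ≡ 22 (mod 169)
113^26 ≡ 146 (mod 169)
113^39 ≡ 1 (mod 169) ✓
Thus |⟨113⟩| = ord(113) = 39.
Index = |(Z/169Z)^×| / |⟨113⟩| = 156 / 39 = 4.

4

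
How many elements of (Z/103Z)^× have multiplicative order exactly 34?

16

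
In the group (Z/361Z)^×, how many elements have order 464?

φ(361) = φ(19^2) = 19·(19−1) = 342 = 2 · 3^2 · 19.
In a cyclic group of order 342, there are φ(d) elements of order d for each divisor d of 342, and zero for non-divisors.
Here 342 is not a multiple of 464, so there are no elements of order 464.

0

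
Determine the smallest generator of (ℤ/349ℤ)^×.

2

φ(349) = 349 − 1 = 348 = 2^2 · 3 · 29.
Test candidates g = 2, 3, … against the prime factors q ∈ {2, 3, 29} of φ(349): g is a generator iff g^(348/q) ≢ 1 for every such q.
g = 2: 2^174 ≡ 348; 2^116 ≡ 226; 2^12 ≡ 257 — none is 1, so 2 is a primitive root.
Hence the least primitive root of 349 is 2.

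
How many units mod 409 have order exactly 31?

φ(409) = 409 − 1 = 408 = 2^3 · 3 · 17.
In a cyclic group of order 408, there are φ(d) elements of order d for each divisor d of 408, and zero for non-divisors.
Here 408 is not a multiple of 31, so there are no elements of order 31.

0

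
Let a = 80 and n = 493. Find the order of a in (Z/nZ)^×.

112

The order of 80 must divide φ(493) = φ(17·29) = (17−1)·(29−1) = 16·28 = 448 = 2^6 · 7.
Divisors of 448: 1, 2, 4, 7, 8, 14, 16, 28, 32, 56, 64, 112, 224, 448.
Test each divisor d:
80^1 ≡ 80
80^2 ≡ 484
80^4 ≡ 81
80^7 ≡ 347
80^8 ≡ 152
80^14 ≡ 117
80^16 ≡ 426
80^28 ≡ 378
80^32 ≡ 52
80^56 ≡ 407
80^64 ≡ 239
80^112 ≡ 1
Therefore the multiplicative order of 80 modulo 493 is 112.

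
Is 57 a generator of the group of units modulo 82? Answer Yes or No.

No

φ(82) = φ(2)·φ(41) = 1·40 = 40 = 2^3 · 5.
An element g generates (Z/82Z)^× iff g^(40/q) ≢ 1 (mod 82) for each prime q ∈ {2, 5}.
57^20 ≡ 1 (mod 82)  [q = 2: ≡ 1 ✗]
57^8 ≡ 37 (mod 82)  [q = 5: ≢ 1 ✓]
57^20 ≡ 1 shows ord(57) | 20, strictly less than φ(82); not a primitive root.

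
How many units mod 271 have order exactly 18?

φ(271) = 271 − 1 = 270 = 2 · 3^3 · 5.
In a cyclic group of order 270, there are φ(d) elements of order d for each divisor d of 270, and zero for non-divisors.
18 = 2 · 3^2 divides 270, and φ(18) = 6.

6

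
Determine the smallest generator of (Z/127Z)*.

φ(127) = 127 − 1 = 126 = 2 · 3^2 · 7.
g is a primitive root iff g^(126/q) ≢ 1 (mod 127) for each prime q ∈ {2, 3, 7}.
g = 2: 2^63 ≡ 1 — hits 1, so not a primitive root.
g = 3: 3^63 ≡ 126; 3^42 ≡ 107; 3^18 ≡ 4 — none is 1, so 3 is a primitive root.
The smallest primitive root modulo 127 is 3.

3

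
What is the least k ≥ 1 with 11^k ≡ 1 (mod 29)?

By Lagrange's theorem, ord_29(11) divides φ(29) = 29 − 1 = 28 = 2^2 · 7.
Divisors of 28: 1, 2, 4, 7, 14, 28.
Test each divisor d:
11^1 ≡ 11
11^2 ≡ 5
11^4 ≡ 25
11^7 ≡ 12
11^14 ≡ 28
11^28 ≡ 1
The smallest such exponent is 28, so the order of 11 is 28.

28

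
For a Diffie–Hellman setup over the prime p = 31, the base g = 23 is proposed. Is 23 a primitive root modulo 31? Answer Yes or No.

φ(31) = 31 − 1 = 30 = 2 · 3 · 5.
23 is a primitive root mod 31 iff 23^(φ(31)/q) ≢ 1 for every prime q | φ(31), i.e. q ∈ {2, 3, 5}.
23^15 ≡ 30 (mod 31)  [q = 2: ≢ 1 ✓]
23^10 ≡ 1 (mod 31)  [q = 3: ≡ 1 ✗]
23^6 ≡ 8 (mod 31)  [q = 5: ≢ 1 ✓]
The check at q = 3 fails, so 23 generates a proper subgroup.

No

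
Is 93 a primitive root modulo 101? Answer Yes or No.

Yes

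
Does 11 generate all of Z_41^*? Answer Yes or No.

Yes

φ(41) = 41 − 1 = 40 = 2^3 · 5.
11 is a primitive root mod 41 iff 11^(φ(41)/q) ≢ 1 for every prime q | φ(41), i.e. q ∈ {2, 5}.
11^20 ≡ 40 (mod 41)  [q = 2: ≢ 1 ✓]
11^8 ≡ 16 (mod 41)  [q = 5: ≢ 1 ✓]
Every test exponent gives a nontrivial residue, hence 11 generates the full group.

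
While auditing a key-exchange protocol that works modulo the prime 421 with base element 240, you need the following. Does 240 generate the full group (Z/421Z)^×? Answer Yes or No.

φ(421) = 421 − 1 = 420 = 2^2 · 3 · 5 · 7.
An element g generates (Z/421Z)^× iff g^(420/q) ≢ 1 (mod 421) for each prime q ∈ {2, 3, 5, 7}.
240^210 ≡ 1 (mod 421)  [q = 2: ≡ 1 ✗]
240^140 ≡ 20 (mod 421)  [q = 3: ≢ 1 ✓]
240^84 ≡ 279 (mod 421)  [q = 5: ≢ 1 ✓]
240^60 ≡ 1 (mod 421)  [q = 7: ≡ 1 ✗]
240^210 ≡ 1 shows ord(240) | 210, strictly less than φ(421); not a primitive root.

No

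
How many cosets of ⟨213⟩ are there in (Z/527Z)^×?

12

Since 213 ∈ (Z/527Z)^×, its order divides φ(527) = φ(17·31) = (17−1)·(31−1) = 16·30 = 480 = 2^5 · 3 · 5.
Divisors of 480: 1, 2, 3, 4, 5, 6, 8, 10, 12, 15, 16, 20, 24, 30, 32, 40, 48, 60, 80, 96, 120, 160, 240, 480.
Test each divisor d:
213^1 ≡ 213
213^2 ≡ 47
213^3 ≡ 525
213^4 ≡ 101
213^5 ≡ 433
213^6 ≡ 4
213^8 ≡ 188
213^10 ≡ 404
213^12 ≡ 16
213^15 ≡ 495
213^16 ≡ 35
213^20 ≡ 373
213^24 ≡ 256
213^30 ≡ 497
213^32 ≡ 171
213^40 ≡ 1
Thus |⟨213⟩| = ord(213) = 40.
[(Z/527Z)^× : ⟨213⟩] = 480/40 = 12.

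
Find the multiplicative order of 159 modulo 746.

372

By Lagrange's theorem, ord_746(159) divides φ(746) = φ(2)·φ(373) = 1·372 = 372 = 2^2 · 3 · 31.
Divisors of 372: 1, 2, 3, 4, 6, 12, 31, 62, 93, 124, 186, 372.
Check 159^d mod 746 for each divisor in increasing order:
159^1 ≡ 159
159^2 ≡ 663
159^3 ≡ 231
159^4 ≡ 175
159^6 ≡ 395
159^12 ≡ 111
159^31 ≡ 573
159^62 ≡ 89
159^93 ≡ 269
159^124 ≡ 461
159^186 ≡ 745
159^372 ≡ 1
Therefore the multiplicative order of 159 modulo 746 is 372.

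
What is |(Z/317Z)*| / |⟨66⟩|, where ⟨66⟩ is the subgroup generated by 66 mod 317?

By Lagrange's theorem, ord_317(66) divides φ(317) = 317 − 1 = 316 = 2^2 · 79.
Divisors of 316: 1, 2, 4, 79, 158, 316.
Compute 66^d (mod 317) for the divisors d until we hit 1:
66^1 ≡ 66 (mod 317)
66^2 ≡ 235 (mod 317)
66^4 ≡ 67 (mod 317)
66^79 ≡ 316 (mod 317)
66^158 ≡ 1 (mod 317) ✓
Thus |⟨66⟩| = ord(66) = 158.
[(Z/317Z)^× : ⟨66⟩] = 316/158 = 2.

2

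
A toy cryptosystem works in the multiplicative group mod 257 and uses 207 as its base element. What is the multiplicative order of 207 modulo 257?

The order of 207 must divide φ(257) = 257 − 1 = 256 = 2^8.
Divisors of 256: 1, 2, 4, 8, 16, 32, 64, 128, 256.
Compute 207^d (mod 257) for the divisors d until we hit 1:
207^1 ≡ 207 (mod 257)
207^2 ≡ 187 (mod 257)
207^4 ≡ 17 (mod 257)
207^8 ≡ 32 (mod 257)
207^16 ≡ 253 (mod 257)
207^32 ≡ 16 (mod 257)
207^64 ≡ 256 (mod 257)
207^128 ≡ 1 (mod 257) ✓
The smallest such exponent is 128, so the order of 207 is 128.

128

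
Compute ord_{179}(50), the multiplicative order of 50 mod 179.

ord(50) | φ(179) = 179 − 1 = 178 = 2 · 89.
Divisors of 178: 1, 2, 89, 178.
Compute 50^d (mod 179) for the divisors d until we hit 1:
50^1 ≡ 50 (mod 179)
50^2 ≡ 173 (mod 179)
50^89 ≡ 178 (mod 179)
50^178 ≡ 1 (mod 179) ✓
Therefore the multiplicative order of 50 modulo 179 is 178.

178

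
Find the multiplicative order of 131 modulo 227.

The order of 131 must divide φ(227) = 227 − 1 = 226 = 2 · 113.
Divisors of 226: 1, 2, 113, 226.
Compute 131^d (mod 227) for the divisors d until we hit 1:
131^1 ≡ 131
131^2 ≡ 136
131^113 ≡ 1
So ord_227(131) = 113.

113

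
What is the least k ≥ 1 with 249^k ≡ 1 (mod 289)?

16

By Lagrange's theorem, ord_289(249) divides φ(289) = φ(17^2) = 17·(17−1) = 272 = 2^4 · 17.
Divisors of 272: 1, 2, 4, 8, 16, 17, 34, 68, 136, 272.
Test each divisor d:
249^1 ≡ 249
249^2 ≡ 155
249^4 ≡ 38
249^8 ≡ 288
249^16 ≡ 1
Therefore the multiplicative order of 249 modulo 289 is 16.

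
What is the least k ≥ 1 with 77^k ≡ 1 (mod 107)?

106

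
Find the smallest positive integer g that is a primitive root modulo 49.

φ(49) = φ(7^2) = 7·(7−1) = 42 = 2 · 3 · 7.
g is a primitive root iff g^(42/q) ≢ 1 (mod 49) for each prime q ∈ {2, 3, 7}.
g = 2: 2^21 ≡ 1 — hits 1, so not a primitive root.
g = 3: 3^21 ≡ 48; 3^14 ≡ 30; 3^6 ≡ 43 — none is 1, so 3 is a primitive root.
Hence the least primitive root of 49 is 3.

3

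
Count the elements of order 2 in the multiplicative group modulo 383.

1

φ(383) = 383 − 1 = 382 = 2 · 191.
Since (Z/383Z)^× is cyclic of order 382, the number of elements of order d is φ(d) when d | 382 and 0 otherwise.
2 | 382, and φ(2) = 2 − 1 = 1.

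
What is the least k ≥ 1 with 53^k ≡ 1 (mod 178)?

44

By Lagrange's theorem, ord_178(53) divides φ(178) = φ(2)·φ(89) = 1·88 = 88 = 2^3 · 11.
Divisors of 88: 1, 2, 4, 8, 11, 22, 44, 88.
Compute 53^d (mod 178) for the divisors d until we hit 1:
53^1 ≡ 53
53^2 ≡ 139
53^4 ≡ 97
53^8 ≡ 153
53^11 ≡ 55
53^22 ≡ 177
53^44 ≡ 1
The smallest such exponent is 44, so the order of 53 is 44.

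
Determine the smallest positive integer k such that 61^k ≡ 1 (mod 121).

110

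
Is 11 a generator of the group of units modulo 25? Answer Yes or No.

φ(25) = φ(5^2) = 5·(5−1) = 20 = 2^2 · 5.
Test 11^(20/q) mod 25 for each prime factor q of 20:
11^10 ≡ 1 (mod 25)  [q = 2: ≡ 1 ✗]
11^4 ≡ 16 (mod 25)  [q = 5: ≢ 1 ✓]
Since 11^10 ≡ 1, the order of 11 divides 10 < 20, so 11 is not a primitive root.

No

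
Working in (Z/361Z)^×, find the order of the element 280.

By Lagrange's theorem, ord_361(280) divides φ(361) = φ(19^2) = 19·(19−1) = 342 = 2 · 3^2 · 19.
Divisors of 342: 1, 2, 3, 6, 9, 18, 19, 38, 57, 114, 171, 342.
Evaluate successive powers at the divisors of 342:
280^1 ≡ 280 (mod 361)
280^2 ≡ 63 (mod 361)
280^3 ≡ 312 (mod 361)
280^6 ≡ 235 (mod 361)
280^9 ≡ 37 (mod 361)
280^18 ≡ 286 (mod 361)
280^19 ≡ 299 (mod 361)
280^38 ≡ 234 (mod 361)
280^57 ≡ 293 (mod 361)
280^114 ≡ 292 (mod 361)
280^171 ≡ 360 (mod 361)
280^342 ≡ 1 (mod 361) ✓
Hence ord(280) = 342.

342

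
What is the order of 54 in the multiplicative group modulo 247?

36

The order of 54 must divide φ(247) = φ(13·19) = (13−1)·(19−1) = 12·18 = 216 = 2^3 · 3^3.
Divisors of 216: 1, 2, 3, 4, 6, 8, 9, 12, 18, 24, 27, 36, 54, 72, 108, 216.
Compute 54^d (mod 247) for the divisors d until we hit 1:
54^1 ≡ 54 (mod 247)
54^2 ≡ 199 (mod 247)
54^3 ≡ 125 (mod 247)
54^4 ≡ 81 (mod 247)
54^6 ≡ 64 (mod 247)
54^8 ≡ 139 (mod 247)
54^9 ≡ 96 (mod 247)
54^12 ≡ 144 (mod 247)
54^18 ≡ 77 (mod 247)
54^24 ≡ 235 (mod 247)
54^27 ≡ 229 (mod 247)
54^36 ≡ 1 (mod 247) ✓
The smallest such exponent is 36, so the order of 54 is 36.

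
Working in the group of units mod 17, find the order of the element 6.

The order of 6 must divide φ(17) = 17 − 1 = 16 = 2^4.
Divisors of 16: 1, 2, 4, 8, 16.
Evaluate successive powers at the divisors of 16:
6^1 ≡ 6
6^2 ≡ 2
6^4 ≡ 4
6^8 ≡ 16
6^16 ≡ 1
Therefore the multiplicative order of 6 modulo 17 is 16.

16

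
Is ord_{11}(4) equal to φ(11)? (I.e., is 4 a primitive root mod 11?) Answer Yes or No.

φ(11) = 11 − 1 = 10 = 2 · 5.
Test 4^(10/q) mod 11 for each prime factor q of 10:
4^5 ≡ 1 (mod 11)  [q = 2: ≡ 1 ✗]
4^2 ≡ 5 (mod 11)  [q = 5: ≢ 1 ✓]
The check at q = 2 fails, so 4 generates a proper subgroup.

No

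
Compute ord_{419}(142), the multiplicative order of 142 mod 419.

209

ord(142) | φ(419) = 419 − 1 = 418 = 2 · 11 · 19.
Divisors of 418: 1, 2, 11, 19, 22, 38, 209, 418.
Check 142^d mod 419 for each divisor in increasing order:
142^1 ≡ 142 (mod 419)
142^2 ≡ 52 (mod 419)
142^11 ≡ 47 (mod 419)
142^19 ≡ 169 (mod 419)
142^22 ≡ 114 (mod 419)
142^38 ≡ 69 (mod 419)
142^209 ≡ 1 (mod 419) ✓
Therefore the multiplicative order of 142 modulo 419 is 209.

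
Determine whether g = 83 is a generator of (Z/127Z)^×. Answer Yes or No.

φ(127) = 127 − 1 = 126 = 2 · 3^2 · 7.
Test 83^(126/q) mod 127 for each prime factor q of 126:
83^63 ≡ 126 (mod 127)  [q = 2: ≢ 1 ✓]
83^42 ≡ 19 (mod 127)  [q = 3: ≢ 1 ✓]
83^18 ≡ 16 (mod 127)  [q = 7: ≢ 1 ✓]
Every test exponent gives a nontrivial residue, hence 83 generates the full group.

Yes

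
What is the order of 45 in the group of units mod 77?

The order of 45 must divide φ(77) = φ(7·11) = (7−1)·(11−1) = 6·10 = 60 = 2^2 · 3 · 5.
Divisors of 60: 1, 2, 3, 4, 5, 6, 10, 12, 15, 20, 30, 60.
Test each divisor d:
45^1 ≡ 45 (mod 77)
45^2 ≡ 23 (mod 77)
45^3 ≡ 34 (mod 77)
45^4 ≡ 67 (mod 77)
45^5 ≡ 12 (mod 77)
45^6 ≡ 1 (mod 77) ✓
Therefore the multiplicative order of 45 modulo 77 is 6.

6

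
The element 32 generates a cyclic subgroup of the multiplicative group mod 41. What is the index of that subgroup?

10

ord(32) | φ(41) = 41 − 1 = 40 = 2^3 · 5.
Divisors of 40: 1, 2, 4, 5, 8, 10, 20, 40.
Compute 32^d (mod 41) for the divisors d until we hit 1:
32^1 ≡ 32 (mod 41)
32^2 ≡ 40 (mod 41)
32^4 ≡ 1 (mod 41) ✓
Thus |⟨32⟩| = ord(32) = 4.
The index is φ(41) / ord(32) = 40 / 4 = 10.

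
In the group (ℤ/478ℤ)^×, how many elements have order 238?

96

φ(478) = φ(2)·φ(239) = 1·238 = 238 = 2 · 7 · 17.
(Z/478Z)^× is cyclic (|G| = 238); a cyclic group of order m has exactly φ(d) elements of each order d | m, and none otherwise.
238 = 2 · 7 · 17 divides 238, and φ(238) = 96.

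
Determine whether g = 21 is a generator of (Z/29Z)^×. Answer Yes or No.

φ(29) = 29 − 1 = 28 = 2^2 · 7.
An element g generates (Z/29Z)^× iff g^(28/q) ≢ 1 (mod 29) for each prime q ∈ {2, 7}.
21^14 ≡ 28 (mod 29)  [q = 2: ≢ 1 ✓]
21^4 ≡ 7 (mod 29)  [q = 7: ≢ 1 ✓]
None equal 1, so ord_29(21) = 28: 21 is a primitive root.

Yes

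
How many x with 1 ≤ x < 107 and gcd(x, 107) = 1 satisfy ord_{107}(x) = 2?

1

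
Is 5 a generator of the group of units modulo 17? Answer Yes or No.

Yes

φ(17) = 17 − 1 = 16 = 2^4.
Test 5^(16/q) mod 17 for each prime factor q of 16:
5^8 ≡ 16 (mod 17)  [q = 2: ≢ 1 ✓]
None equal 1, so ord_17(5) = 16: 5 is a primitive root.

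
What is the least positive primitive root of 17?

φ(17) = 17 − 1 = 16 = 2^4.
Test candidates g = 2, 3, … against the prime factors q ∈ {2} of φ(17): g is a generator iff g^(16/q) ≢ 1 for every such q.
g = 2: 2^8 ≡ 1 — hits 1, so not a primitive root.
g = 3: 3^8 ≡ 16 — none is 1, so 3 is a primitive root.
The smallest primitive root modulo 17 is 3.

3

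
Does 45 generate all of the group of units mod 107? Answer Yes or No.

φ(107) = 107 − 1 = 106 = 2 · 53.
45 is a primitive root mod 107 iff 45^(φ(107)/q) ≢ 1 for every prime q | φ(107), i.e. q ∈ {2, 53}.
45^53 ≡ 106 (mod 107)  [q = 2: ≢ 1 ✓]
45^2 ≡ 99 (mod 107)  [q = 53: ≢ 1 ✓]
None equal 1, so ord_107(45) = 106: 45 is a primitive root.

Yes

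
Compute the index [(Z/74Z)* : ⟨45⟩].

3

The order of 45 must divide φ(74) = φ(2)·φ(37) = 1·36 = 36 = 2^2 · 3^2.
Divisors of 36: 1, 2, 3, 4, 6, 9, 12, 18, 36.
Test each divisor d:
45^1 ≡ 45
45^2 ≡ 27
45^3 ≡ 31
45^4 ≡ 63
45^6 ≡ 73
45^9 ≡ 43
45^12 ≡ 1
So ord_74(45) = 12, hence |⟨45⟩| = 12.
Index = |(Z/74Z)^×| / |⟨45⟩| = 36 / 12 = 3.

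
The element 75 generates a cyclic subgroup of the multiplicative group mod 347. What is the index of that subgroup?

Since 75 ∈ (Z/347Z)^×, its order divides φ(347) = 347 − 1 = 346 = 2 · 173.
Divisors of 346: 1, 2, 173, 346.
Compute 75^d (mod 347) for the divisors d until we hit 1:
75^1 ≡ 75
75^2 ≡ 73
75^173 ≡ 1
Thus |⟨75⟩| = ord(75) = 173.
Index = |(Z/347Z)^×| / |⟨75⟩| = 346 / 173 = 2.

2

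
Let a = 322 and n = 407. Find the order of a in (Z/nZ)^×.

15

Since 322 ∈ (Z/407Z)^×, its order divides φ(407) = φ(11·37) = (11−1)·(37−1) = 10·36 = 360 = 2^3 · 3^2 · 5.
Divisors of 360: 1, 2, 3, 4, 5, 6, 8, 9, 10, 12, 15, 18, 20, 24, 30, 36, 40, 45, 60, 72, 90, 120, 180, 360.
Compute 322^d (mod 407) for the divisors d until we hit 1:
322^1 ≡ 322 (mod 407)
322^2 ≡ 306 (mod 407)
322^3 ≡ 38 (mod 407)
322^4 ≡ 26 (mod 407)
322^5 ≡ 232 (mod 407)
322^6 ≡ 223 (mod 407)
322^8 ≡ 269 (mod 407)
322^9 ≡ 334 (mod 407)
322^10 ≡ 100 (mod 407)
322^12 ≡ 75 (mod 407)
322^15 ≡ 1 (mod 407) ✓
The smallest such exponent is 15, so the order of 322 is 15.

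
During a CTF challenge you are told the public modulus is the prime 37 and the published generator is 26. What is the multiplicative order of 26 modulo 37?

3

By Lagrange's theorem, ord_37(26) divides φ(37) = 37 − 1 = 36 = 2^2 · 3^2.
Divisors of 36: 1, 2, 3, 4, 6, 9, 12, 18, 36.
Evaluate successive powers at the divisors of 36:
26^1 ≡ 26 (mod 37)
26^2 ≡ 10 (mod 37)
26^3 ≡ 1 (mod 37) ✓
Hence ord(26) = 3.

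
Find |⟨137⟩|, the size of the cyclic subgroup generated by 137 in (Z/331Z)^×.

The order of 137 must divide φ(331) = 331 − 1 = 330 = 2 · 3 · 5 · 11.
Divisors of 330: 1, 2, 3, 5, 6, 10, 11, 15, 22, 30, 33, 55, 66, 110, 165, 330.
Evaluate successive powers at the divisors of 330:
137^1 ≡ 137 (mod 331)
137^2 ≡ 233 (mod 331)
137^3 ≡ 145 (mod 331)
137^5 ≡ 23 (mod 331)
137^6 ≡ 172 (mod 331)
137^10 ≡ 198 (mod 331)
137^11 ≡ 315 (mod 331)
137^15 ≡ 251 (mod 331)
137^22 ≡ 256 (mod 331)
137^30 ≡ 111 (mod 331)
137^33 ≡ 207 (mod 331)
137^55 ≡ 32 (mod 331)
137^66 ≡ 150 (mod 331)
137^110 ≡ 31 (mod 331)
137^165 ≡ 330 (mod 331)
137^330 ≡ 1 (mod 331) ✓
Therefore the multiplicative order of 137 modulo 331 is 330.

330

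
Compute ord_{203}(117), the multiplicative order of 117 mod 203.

Since 117 ∈ (Z/203Z)^×, its order divides φ(203) = φ(7·29) = (7−1)·(29−1) = 6·28 = 168 = 2^3 · 3 · 7.
Divisors of 168: 1, 2, 3, 4, 6, 7, 8, 12, 14, 21, 24, 28, 42, 56, 84, 168.
Evaluate successive powers at the divisors of 168:
117^1 ≡ 117 (mod 203)
117^2 ≡ 88 (mod 203)
117^3 ≡ 146 (mod 203)
117^4 ≡ 30 (mod 203)
117^6 ≡ 1 (mod 203) ✓
Therefore the multiplicative order of 117 modulo 203 is 6.

6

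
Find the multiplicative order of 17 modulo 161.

By Lagrange's theorem, ord_161(17) divides φ(161) = φ(7·23) = (7−1)·(23−1) = 6·22 = 132 = 2^2 · 3 · 11.
Divisors of 132: 1, 2, 3, 4, 6, 11, 12, 22, 33, 44, 66, 132.
Evaluate successive powers at the divisors of 132:
17^1 ≡ 17 (mod 161)
17^2 ≡ 128 (mod 161)
17^3 ≡ 83 (mod 161)
17^4 ≡ 123 (mod 161)
17^6 ≡ 127 (mod 161)
17^11 ≡ 68 (mod 161)
17^12 ≡ 29 (mod 161)
17^22 ≡ 116 (mod 161)
17^33 ≡ 160 (mod 161)
17^44 ≡ 93 (mod 161)
17^66 ≡ 1 (mod 161) ✓
Therefore the multiplicative order of 17 modulo 161 is 66.

66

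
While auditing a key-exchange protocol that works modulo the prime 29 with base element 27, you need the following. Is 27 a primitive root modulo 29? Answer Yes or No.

φ(29) = 29 − 1 = 28 = 2^2 · 7.
Test 27^(28/q) mod 29 for each prime factor q of 28:
27^14 ≡ 28 (mod 29)  [q = 2: ≢ 1 ✓]
27^4 ≡ 16 (mod 29)  [q = 7: ≢ 1 ✓]
All checks pass, so 27 has order 28 and is a primitive root modulo 29.

Yes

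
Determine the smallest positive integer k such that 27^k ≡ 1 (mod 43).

ord(27) | φ(43) = 43 − 1 = 42 = 2 · 3 · 7.
Divisors of 42: 1, 2, 3, 6, 7, 14, 21, 42.
Compute 27^d (mod 43) for the divisors d until we hit 1:
27^1 ≡ 27
27^2 ≡ 41
27^3 ≡ 32
27^6 ≡ 35
27^7 ≡ 42
27^14 ≡ 1
So ord_43(27) = 14.

14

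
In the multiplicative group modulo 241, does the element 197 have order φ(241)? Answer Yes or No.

No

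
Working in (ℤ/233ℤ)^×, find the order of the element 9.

116

By Lagrange's theorem, ord_233(9) divides φ(233) = 233 − 1 = 232 = 2^3 · 29.
Divisors of 232: 1, 2, 4, 8, 29, 58, 116, 232.
Evaluate successive powers at the divisors of 232:
9^1 ≡ 9 (mod 233)
9^2 ≡ 81 (mod 233)
9^4 ≡ 37 (mod 233)
9^8 ≡ 204 (mod 233)
9^29 ≡ 144 (mod 233)
9^58 ≡ 232 (mod 233)
9^116 ≡ 1 (mod 233) ✓
So ord_233(9) = 116.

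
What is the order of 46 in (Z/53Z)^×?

By Lagrange's theorem, ord_53(46) divides φ(53) = 53 − 1 = 52 = 2^2 · 13.
Divisors of 52: 1, 2, 4, 13, 26, 52.
Compute 46^d (mod 53) for the divisors d until we hit 1:
46^1 ≡ 46 (mod 53)
46^2 ≡ 49 (mod 53)
46^4 ≡ 16 (mod 53)
46^13 ≡ 1 (mod 53) ✓
The smallest such exponent is 13, so the order of 46 is 13.

13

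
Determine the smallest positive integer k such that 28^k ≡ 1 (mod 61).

20

Since 28 ∈ (Z/61Z)^×, its order divides φ(61) = 61 − 1 = 60 = 2^2 · 3 · 5.
Divisors of 60: 1, 2, 3, 4, 5, 6, 10, 12, 15, 20, 30, 60.
Test each divisor d:
28^1 ≡ 28 (mod 61)
28^2 ≡ 52 (mod 61)
28^3 ≡ 53 (mod 61)
28^4 ≡ 20 (mod 61)
28^5 ≡ 11 (mod 61)
28^6 ≡ 3 (mod 61)
28^10 ≡ 60 (mod 61)
28^12 ≡ 9 (mod 61)
28^15 ≡ 50 (mod 61)
28^20 ≡ 1 (mod 61) ✓
Therefore the multiplicative order of 28 modulo 61 is 20.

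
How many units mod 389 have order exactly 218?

φ(389) = 389 − 1 = 388 = 2^2 · 97.
Since (Z/389Z)^× is cyclic of order 388, the number of elements of order d is φ(d) when d | 388 and 0 otherwise.
Since 218 ∤ 388, the count is 0.

0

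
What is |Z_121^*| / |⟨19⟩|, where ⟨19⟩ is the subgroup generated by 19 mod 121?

Since 19 ∈ (Z/121Z)^×, its order divides φ(121) = φ(11^2) = 11·(11−1) = 110 = 2 · 5 · 11.
Divisors of 110: 1, 2, 5, 10, 11, 22, 55, 110.
Evaluate successive powers at the divisors of 110:
19^1 ≡ 19 (mod 121)
19^2 ≡ 119 (mod 121)
19^5 ≡ 76 (mod 121)
19^10 ≡ 89 (mod 121)
19^11 ≡ 118 (mod 121)
19^22 ≡ 9 (mod 121)
19^55 ≡ 120 (mod 121)
19^110 ≡ 1 (mod 121) ✓
The order of 19 is 110, so the subgroup it generates has 110 elements.
Index = |(Z/121Z)^×| / |⟨19⟩| = 110 / 110 = 1.

1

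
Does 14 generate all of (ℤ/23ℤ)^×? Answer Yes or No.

Yes

φ(23) = 23 − 1 = 22 = 2 · 11.
An element g generates (Z/23Z)^× iff g^(22/q) ≢ 1 (mod 23) for each prime q ∈ {2, 11}.
14^11 ≡ 22 (mod 23)  [q = 2: ≢ 1 ✓]
14^2 ≡ 12 (mod 23)  [q = 11: ≢ 1 ✓]
Every test exponent gives a nontrivial residue, hence 14 generates the full group.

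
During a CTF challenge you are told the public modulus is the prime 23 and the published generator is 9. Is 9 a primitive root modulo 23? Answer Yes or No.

No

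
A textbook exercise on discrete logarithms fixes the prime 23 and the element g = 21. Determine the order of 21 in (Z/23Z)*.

22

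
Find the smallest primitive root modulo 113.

3

φ(113) = 113 − 1 = 112 = 2^4 · 7.
g is a primitive root iff g^(112/q) ≢ 1 (mod 113) for each prime q ∈ {2, 7}.
g = 2: 2^56 ≡ 1 — hits 1, so not a primitive root.
g = 3: 3^56 ≡ 112; 3^16 ≡ 49 — none is 1, so 3 is a primitive root.
So 3 is the smallest generator of (Z/113Z)^×.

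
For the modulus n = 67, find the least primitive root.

φ(67) = 67 − 1 = 66 = 2 · 3 · 11.
Test candidates g = 2, 3, … against the prime factors q ∈ {2, 3, 11} of φ(67): g is a generator iff g^(66/q) ≢ 1 for every such q.
g = 2: 2^33 ≡ 66; 2^22 ≡ 37; 2^6 ≡ 64 — none is 1, so 2 is a primitive root.
Hence the least primitive root of 67 is 2.

2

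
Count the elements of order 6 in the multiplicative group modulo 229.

2

φ(229) = 229 − 1 = 228 = 2^2 · 3 · 19.
(Z/229Z)^× is cyclic (|G| = 228); a cyclic group of order m has exactly φ(d) elements of each order d | m, and none otherwise.
6 = 2 · 3 divides 228, and φ(6) = 2.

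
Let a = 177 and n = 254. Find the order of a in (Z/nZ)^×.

ord(177) | φ(254) = φ(2)·φ(127) = 1·126 = 126 = 2 · 3^2 · 7.
Divisors of 126: 1, 2, 3, 6, 7, 9, 14, 18, 21, 42, 63, 126.
Check 177^d mod 254 for each divisor in increasing order:
177^1 ≡ 177 (mod 254)
177^2 ≡ 87 (mod 254)
177^3 ≡ 159 (mod 254)
177^6 ≡ 135 (mod 254)
177^7 ≡ 19 (mod 254)
177^9 ≡ 129 (mod 254)
177^14 ≡ 107 (mod 254)
177^18 ≡ 131 (mod 254)
177^21 ≡ 1 (mod 254) ✓
The smallest such exponent is 21, so the order of 177 is 21.

21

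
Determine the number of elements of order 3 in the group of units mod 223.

φ(223) = 223 − 1 = 222 = 2 · 3 · 37.
In a cyclic group of order 222, there are φ(d) elements of order d for each divisor d of 222, and zero for non-divisors.
3 | 222, and φ(3) = 3 − 1 = 2.

2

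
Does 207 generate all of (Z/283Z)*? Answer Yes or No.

No

φ(283) = 283 − 1 = 282 = 2 · 3 · 47.
An element g generates (Z/283Z)^× iff g^(282/q) ≢ 1 (mod 283) for each prime q ∈ {2, 3, 47}.
207^141 ≡ 1 (mod 283)  [q = 2: ≡ 1 ✗]
207^94 ≡ 1 (mod 283)  [q = 3: ≡ 1 ✗]
207^6 ≡ 151 (mod 283)  [q = 47: ≢ 1 ✓]
The check at q = 2 fails, so 207 generates a proper subgroup.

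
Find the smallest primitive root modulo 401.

3

φ(401) = 401 − 1 = 400 = 2^4 · 5^2.
Test candidates g = 2, 3, … against the prime factors q ∈ {2, 5} of φ(401): g is a generator iff g^(400/q) ≢ 1 for every such q.
g = 2: 2^200 ≡ 1 — hits 1, so not a primitive root.
g = 3: 3^200 ≡ 400; 3^80 ≡ 72 — none is 1, so 3 is a primitive root.
So 3 is the smallest generator of (Z/401Z)^×.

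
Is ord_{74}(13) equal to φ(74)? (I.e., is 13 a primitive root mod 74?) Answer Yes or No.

φ(74) = φ(2)·φ(37) = 1·36 = 36 = 2^2 · 3^2.
An element g generates (Z/74Z)^× iff g^(36/q) ≢ 1 (mod 74) for each prime q ∈ {2, 3}.
13^18 ≡ 73 (mod 74)  [q = 2: ≢ 1 ✓]
13^12 ≡ 47 (mod 74)  [q = 3: ≢ 1 ✓]
Every test exponent gives a nontrivial residue, hence 13 generates the full group.

Yes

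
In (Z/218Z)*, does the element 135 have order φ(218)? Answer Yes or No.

No

φ(218) = φ(2)·φ(109) = 1·108 = 108 = 2^2 · 3^3.
It suffices to check that the order of 135 is not a proper divisor of 108: compute 135^(108/q) for q ∈ {2, 3}.
135^54 ≡ 1 (mod 218)  [q = 2: ≡ 1 ✗]
135^36 ≡ 63 (mod 218)  [q = 3: ≢ 1 ✓]
Since 135^54 ≡ 1, the order of 135 divides 54 < 108, so 135 is not a primitive root.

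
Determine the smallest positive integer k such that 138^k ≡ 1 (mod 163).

54

ord(138) | φ(163) = 163 − 1 = 162 = 2 · 3^4.
Divisors of 162: 1, 2, 3, 6, 9, 18, 27, 54, 81, 162.
Test each divisor d:
138^1 ≡ 138 (mod 163)
138^2 ≡ 136 (mod 163)
138^3 ≡ 23 (mod 163)
138^6 ≡ 40 (mod 163)
138^9 ≡ 105 (mod 163)
138^18 ≡ 104 (mod 163)
138^27 ≡ 162 (mod 163)
138^54 ≡ 1 (mod 163) ✓
The smallest such exponent is 54, so the order of 138 is 54.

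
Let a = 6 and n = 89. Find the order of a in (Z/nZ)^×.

By Lagrange's theorem, ord_89(6) divides φ(89) = 89 − 1 = 88 = 2^3 · 11.
Divisors of 88: 1, 2, 4, 8, 11, 22, 44, 88.
Evaluate successive powers at the divisors of 88:
6^1 ≡ 6 (mod 89)
6^2 ≡ 36 (mod 89)
6^4 ≡ 50 (mod 89)
6^8 ≡ 8 (mod 89)
6^11 ≡ 37 (mod 89)
6^22 ≡ 34 (mod 89)
6^44 ≡ 88 (mod 89)
6^88 ≡ 1 (mod 89) ✓
Hence ord(6) = 88.

88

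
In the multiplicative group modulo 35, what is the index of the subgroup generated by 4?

ord(4) | φ(35) = φ(5·7) = (5−1)·(7−1) = 4·6 = 24 = 2^3 · 3.
Divisors of 24: 1, 2, 3, 4, 6, 8, 12, 24.
Check 4^d mod 35 for each divisor in increasing order:
4^1 ≡ 4
4^2 ≡ 16
4^3 ≡ 29
4^4 ≡ 11
4^6 ≡ 1
Thus |⟨4⟩| = ord(4) = 6.
The index is φ(35) / ord(4) = 24 / 6 = 4.

4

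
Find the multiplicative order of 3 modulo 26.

By Lagrange's theorem, ord_26(3) divides φ(26) = φ(2)·φ(13) = 1·12 = 12 = 2^2 · 3.
Divisors of 12: 1, 2, 3, 4, 6, 12.
Check 3^d mod 26 for each divisor in increasing order:
3^1 ≡ 3 (mod 26)
3^2 ≡ 9 (mod 26)
3^3 ≡ 1 (mod 26) ✓
The smallest such exponent is 3, so the order of 3 is 3.

3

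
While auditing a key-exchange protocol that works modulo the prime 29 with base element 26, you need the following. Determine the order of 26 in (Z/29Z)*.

The order of 26 must divide φ(29) = 29 − 1 = 28 = 2^2 · 7.
Divisors of 28: 1, 2, 4, 7, 14, 28.
Test each divisor d:
26^1 ≡ 26 (mod 29)
26^2 ≡ 9 (mod 29)
26^4 ≡ 23 (mod 29)
26^7 ≡ 17 (mod 29)
26^14 ≡ 28 (mod 29)
26^28 ≡ 1 (mod 29) ✓
The smallest such exponent is 28, so the order of 26 is 28.

28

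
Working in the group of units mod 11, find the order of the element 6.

By Lagrange's theorem, ord_11(6) divides φ(11) = 11 − 1 = 10 = 2 · 5.
Divisors of 10: 1, 2, 5, 10.
Check 6^d mod 11 for each divisor in increasing order:
6^1 ≡ 6
6^2 ≡ 3
6^5 ≡ 10
6^10 ≡ 1
Therefore the multiplicative order of 6 modulo 11 is 10.

10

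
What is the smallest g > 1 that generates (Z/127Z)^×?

φ(127) = 127 − 1 = 126 = 2 · 3^2 · 7.
Test candidates g = 2, 3, … against the prime factors q ∈ {2, 3, 7} of φ(127): g is a generator iff g^(126/q) ≢ 1 for every such q.
g = 2: 2^63 ≡ 1 — hits 1, so not a primitive root.
g = 3: 3^63 ≡ 126; 3^42 ≡ 107; 3^18 ≡ 4 — none is 1, so 3 is a primitive root.
Hence the least primitive root of 127 is 3.

3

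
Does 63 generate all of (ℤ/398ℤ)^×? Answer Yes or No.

No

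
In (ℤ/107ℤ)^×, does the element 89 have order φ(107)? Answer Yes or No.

No

φ(107) = 107 − 1 = 106 = 2 · 53.
It suffices to check that the order of 89 is not a proper divisor of 106: compute 89^(106/q) for q ∈ {2, 53}.
89^53 ≡ 1 (mod 107)  [q = 2: ≡ 1 ✗]
89^2 ≡ 3 (mod 107)  [q = 53: ≢ 1 ✓]
Since 89^53 ≡ 1, the order of 89 divides 53 < 106, so 89 is not a primitive root.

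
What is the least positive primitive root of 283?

3

φ(283) = 283 − 1 = 282 = 2 · 3 · 47.
g is a primitive root iff g^(282/q) ≢ 1 (mod 283) for each prime q ∈ {2, 3, 47}.
g = 2: 2^141 ≡ 282; 2^94 ≡ 1 — hits 1, so not a primitive root.
g = 3: 3^141 ≡ 282; 3^94 ≡ 238; 3^6 ≡ 163 — none is 1, so 3 is a primitive root.
Hence the least primitive root of 283 is 3.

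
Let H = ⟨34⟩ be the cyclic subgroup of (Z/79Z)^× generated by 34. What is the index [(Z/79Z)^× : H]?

1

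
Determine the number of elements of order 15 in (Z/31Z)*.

8

φ(31) = 31 − 1 = 30 = 2 · 3 · 5.
(Z/31Z)^× is cyclic (|G| = 30); a cyclic group of order m has exactly φ(d) elements of each order d | m, and none otherwise.
15 = 3 · 5 divides 30, and φ(15) = 8.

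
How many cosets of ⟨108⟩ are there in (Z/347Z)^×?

2

ord(108) | φ(347) = 347 − 1 = 346 = 2 · 173.
Divisors of 346: 1, 2, 173, 346.
Compute 108^d (mod 347) for the divisors d until we hit 1:
108^1 ≡ 108 (mod 347)
108^2 ≡ 213 (mod 347)
108^173 ≡ 1 (mod 347) ✓
So ord_347(108) = 173, hence |⟨108⟩| = 173.
[(Z/347Z)^× : ⟨108⟩] = 346/173 = 2.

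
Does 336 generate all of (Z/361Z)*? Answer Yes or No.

Yes

φ(361) = φ(19^2) = 19·(19−1) = 342 = 2 · 3^2 · 19.
Test 336^(342/q) mod 361 for each prime factor q of 342:
336^171 ≡ 360 (mod 361)  [q = 2: ≢ 1 ✓]
336^114 ≡ 68 (mod 361)  [q = 3: ≢ 1 ✓]
336^18 ≡ 96 (mod 361)  [q = 19: ≢ 1 ✓]
Every test exponent gives a nontrivial residue, hence 336 generates the full group.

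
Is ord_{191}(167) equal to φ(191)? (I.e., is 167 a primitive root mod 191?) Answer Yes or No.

Yes

φ(191) = 191 − 1 = 190 = 2 · 5 · 19.
Test 167^(190/q) mod 191 for each prime factor q of 190:
167^95 ≡ 190 (mod 191)  [q = 2: ≢ 1 ✓]
167^38 ≡ 109 (mod 191)  [q = 5: ≢ 1 ✓]
167^10 ≡ 52 (mod 191)  [q = 19: ≢ 1 ✓]
All checks pass, so 167 has order 190 and is a primitive root modulo 191.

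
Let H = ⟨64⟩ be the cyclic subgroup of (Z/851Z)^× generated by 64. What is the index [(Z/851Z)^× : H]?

12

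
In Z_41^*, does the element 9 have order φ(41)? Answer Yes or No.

No

φ(41) = 41 − 1 = 40 = 2^3 · 5.
Test 9^(40/q) mod 41 for each prime factor q of 40:
9^20 ≡ 1 (mod 41)  [q = 2: ≡ 1 ✗]
9^8 ≡ 1 (mod 41)  [q = 5: ≡ 1 ✗]
9^20 ≡ 1 shows ord(9) | 20, strictly less than φ(41); not a primitive root.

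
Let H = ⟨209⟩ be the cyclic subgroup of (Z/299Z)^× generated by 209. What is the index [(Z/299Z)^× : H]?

Since 209 ∈ (Z/299Z)^×, its order divides φ(299) = φ(13·23) = (13−1)·(23−1) = 12·22 = 264 = 2^3 · 3 · 11.
Divisors of 264: 1, 2, 3, 4, 6, 8, 11, 12, 22, 24, 33, 44, 66, 88, 132, 264.
Check 209^d mod 299 for each divisor in increasing order:
209^1 ≡ 209
209^2 ≡ 27
209^3 ≡ 261
209^4 ≡ 131
209^6 ≡ 248
209^8 ≡ 118
209^11 ≡ 1
So ord_299(209) = 11, hence |⟨209⟩| = 11.
Index = |(Z/299Z)^×| / |⟨209⟩| = 264 / 11 = 24.

24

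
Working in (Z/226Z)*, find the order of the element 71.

16

By Lagrange's theorem, ord_226(71) divides φ(226) = φ(2)·φ(113) = 1·112 = 112 = 2^4 · 7.
Divisors of 112: 1, 2, 4, 7, 8, 14, 16, 28, 56, 112.
Check 71^d mod 226 for each divisor in increasing order:
71^1 ≡ 71 (mod 226)
71^2 ≡ 69 (mod 226)
71^4 ≡ 15 (mod 226)
71^7 ≡ 35 (mod 226)
71^8 ≡ 225 (mod 226)
71^14 ≡ 95 (mod 226)
71^16 ≡ 1 (mod 226) ✓
So ord_226(71) = 16.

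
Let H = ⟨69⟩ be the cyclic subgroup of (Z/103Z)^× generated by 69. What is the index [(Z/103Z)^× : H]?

3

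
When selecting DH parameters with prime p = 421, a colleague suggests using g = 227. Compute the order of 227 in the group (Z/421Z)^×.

Since 227 ∈ (Z/421Z)^×, its order divides φ(421) = 421 − 1 = 420 = 2^2 · 3 · 5 · 7.
Divisors of 420: 1, 2, 3, 4, 5, 6, 7, 10, 12, 14, 15, 20, 21, 28, 30, 35, 42, 60, 70, 84, 105, 140, 210, 420.
Check 227^d mod 421 for each divisor in increasing order:
227^1 ≡ 227 (mod 421)
227^2 ≡ 167 (mod 421)
227^3 ≡ 19 (mod 421)
227^4 ≡ 103 (mod 421)
227^5 ≡ 226 (mod 421)
227^6 ≡ 361 (mod 421)
227^7 ≡ 273 (mod 421)
227^10 ≡ 135 (mod 421)
227^12 ≡ 232 (mod 421)
227^14 ≡ 12 (mod 421)
227^15 ≡ 198 (mod 421)
227^20 ≡ 122 (mod 421)
227^21 ≡ 329 (mod 421)
227^28 ≡ 144 (mod 421)
227^30 ≡ 51 (mod 421)
227^35 ≡ 159 (mod 421)
227^42 ≡ 44 (mod 421)
227^60 ≡ 75 (mod 421)
227^70 ≡ 21 (mod 421)
227^84 ≡ 252 (mod 421)
227^105 ≡ 392 (mod 421)
227^140 ≡ 20 (mod 421)
227^210 ≡ 420 (mod 421)
227^420 ≡ 1 (mod 421) ✓
Therefore the multiplicative order of 227 modulo 421 is 420.

420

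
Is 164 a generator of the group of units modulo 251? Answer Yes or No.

φ(251) = 251 − 1 = 250 = 2 · 5^3.
Test 164^(250/q) mod 251 for each prime factor q of 250:
164^125 ≡ 1 (mod 251)  [q = 2: ≡ 1 ✗]
164^50 ≡ 149 (mod 251)  [q = 5: ≢ 1 ✓]
164^125 ≡ 1 shows ord(164) | 125, strictly less than φ(251); not a primitive root.

No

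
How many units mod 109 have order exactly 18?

6

φ(109) = 109 − 1 = 108 = 2^2 · 3^3.
Since (Z/109Z)^× is cyclic of order 108, the number of elements of order d is φ(d) when d | 108 and 0 otherwise.
18 = 2 · 3^2 divides 108, and φ(18) = 6.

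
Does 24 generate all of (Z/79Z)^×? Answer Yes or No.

φ(79) = 79 − 1 = 78 = 2 · 3 · 13.
Test 24^(78/q) mod 79 for each prime factor q of 78:
24^39 ≡ 78 (mod 79)  [q = 2: ≢ 1 ✓]
24^26 ≡ 23 (mod 79)  [q = 3: ≢ 1 ✓]
24^6 ≡ 1 (mod 79)  [q = 13: ≡ 1 ✗]
Since 24^6 ≡ 1, the order of 24 divides 6 < 78, so 24 is not a primitive root.

No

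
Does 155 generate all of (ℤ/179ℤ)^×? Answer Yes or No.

No

φ(179) = 179 − 1 = 178 = 2 · 89.
It suffices to check that the order of 155 is not a proper divisor of 178: compute 155^(178/q) for q ∈ {2, 89}.
155^89 ≡ 1 (mod 179)  [q = 2: ≡ 1 ✗]
155^2 ≡ 39 (mod 179)  [q = 89: ≢ 1 ✓]
The check at q = 2 fails, so 155 generates a proper subgroup.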